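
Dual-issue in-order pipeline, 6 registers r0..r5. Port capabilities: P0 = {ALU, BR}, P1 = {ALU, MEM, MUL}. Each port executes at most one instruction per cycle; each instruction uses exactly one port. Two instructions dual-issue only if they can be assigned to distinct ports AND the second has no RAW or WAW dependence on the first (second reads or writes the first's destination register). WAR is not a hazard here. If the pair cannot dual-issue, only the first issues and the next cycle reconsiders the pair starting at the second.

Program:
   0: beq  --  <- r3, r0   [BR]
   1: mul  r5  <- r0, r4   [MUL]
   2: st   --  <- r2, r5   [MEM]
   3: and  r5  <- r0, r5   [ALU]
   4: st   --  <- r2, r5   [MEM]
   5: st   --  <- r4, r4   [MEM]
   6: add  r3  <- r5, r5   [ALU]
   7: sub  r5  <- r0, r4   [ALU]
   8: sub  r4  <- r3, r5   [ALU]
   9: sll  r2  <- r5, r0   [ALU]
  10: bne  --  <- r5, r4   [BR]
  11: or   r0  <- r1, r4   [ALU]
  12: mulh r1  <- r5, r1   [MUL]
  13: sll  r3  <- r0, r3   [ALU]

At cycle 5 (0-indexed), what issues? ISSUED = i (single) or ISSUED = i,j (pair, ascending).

ISSUED = 8,9

#0 head=0: beq;mul i0/i1 2-wide
#1 head=2: st;and i2/i3 2-wide
#2 head=4: st i4 no-port MEM/MEM
#3 head=5: st;add i5/i6 2-wide
#4 head=7: sub i7 RAW r5
#5 head=8: sub;sll i8/i9 2-wide
#6 head=10: bne;or i10/i11 2-wide
#7 head=12: mulh;sll i12/i13 2-wide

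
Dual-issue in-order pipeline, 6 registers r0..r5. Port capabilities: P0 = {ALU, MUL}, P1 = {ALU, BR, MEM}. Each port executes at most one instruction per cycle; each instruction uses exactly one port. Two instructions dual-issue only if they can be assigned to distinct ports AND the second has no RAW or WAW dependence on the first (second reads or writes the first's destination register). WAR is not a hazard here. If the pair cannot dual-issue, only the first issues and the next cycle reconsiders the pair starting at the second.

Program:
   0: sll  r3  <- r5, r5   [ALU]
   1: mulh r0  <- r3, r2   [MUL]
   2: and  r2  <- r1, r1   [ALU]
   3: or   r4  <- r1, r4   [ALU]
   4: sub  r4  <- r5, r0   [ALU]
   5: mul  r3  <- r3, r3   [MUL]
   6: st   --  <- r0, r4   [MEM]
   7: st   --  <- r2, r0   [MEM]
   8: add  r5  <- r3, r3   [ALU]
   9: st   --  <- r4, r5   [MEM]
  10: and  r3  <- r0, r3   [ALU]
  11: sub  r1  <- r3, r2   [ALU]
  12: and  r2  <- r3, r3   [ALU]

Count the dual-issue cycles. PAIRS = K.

PAIRS = 5

0. sll.ALU @i0  | RAW r3
1. mulh.MUL/and.ALU @i1/i2  | 2-wide
2. or.ALU @i3  | WAW r4
3. sub.ALU/mul.MUL @i4/i5  | 2-wide
4. st.MEM @i6  | no-port MEM/MEM
5. st.MEM/add.ALU @i7/i8  | 2-wide
6. st.MEM/and.ALU @i9/i10  | 2-wide
7. sub.ALU/and.ALU @i11/i12  | 2-wide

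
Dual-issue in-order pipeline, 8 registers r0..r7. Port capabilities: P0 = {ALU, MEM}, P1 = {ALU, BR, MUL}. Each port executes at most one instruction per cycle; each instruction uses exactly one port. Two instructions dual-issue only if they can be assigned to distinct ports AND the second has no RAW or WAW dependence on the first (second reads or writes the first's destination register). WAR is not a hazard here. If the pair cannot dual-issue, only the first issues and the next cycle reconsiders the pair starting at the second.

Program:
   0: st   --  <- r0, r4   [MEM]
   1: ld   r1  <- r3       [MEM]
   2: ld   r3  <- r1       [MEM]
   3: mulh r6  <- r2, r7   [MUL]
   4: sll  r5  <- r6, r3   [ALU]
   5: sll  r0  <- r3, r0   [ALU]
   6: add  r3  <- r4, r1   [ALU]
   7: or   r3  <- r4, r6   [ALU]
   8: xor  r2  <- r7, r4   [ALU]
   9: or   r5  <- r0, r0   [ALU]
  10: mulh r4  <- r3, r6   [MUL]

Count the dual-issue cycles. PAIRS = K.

0. st @i0  | no-port MEM/MEM
1. ld @i1  | no-port MEM/MEM
2. ld mulh @i2&i3  | 2-wide
3. sll sll @i4&i5  | 2-wide
4. add @i6  | WAW r3
5. or xor @i7&i8  | 2-wide
6. or mulh @i9&i10  | 2-wide

PAIRS = 4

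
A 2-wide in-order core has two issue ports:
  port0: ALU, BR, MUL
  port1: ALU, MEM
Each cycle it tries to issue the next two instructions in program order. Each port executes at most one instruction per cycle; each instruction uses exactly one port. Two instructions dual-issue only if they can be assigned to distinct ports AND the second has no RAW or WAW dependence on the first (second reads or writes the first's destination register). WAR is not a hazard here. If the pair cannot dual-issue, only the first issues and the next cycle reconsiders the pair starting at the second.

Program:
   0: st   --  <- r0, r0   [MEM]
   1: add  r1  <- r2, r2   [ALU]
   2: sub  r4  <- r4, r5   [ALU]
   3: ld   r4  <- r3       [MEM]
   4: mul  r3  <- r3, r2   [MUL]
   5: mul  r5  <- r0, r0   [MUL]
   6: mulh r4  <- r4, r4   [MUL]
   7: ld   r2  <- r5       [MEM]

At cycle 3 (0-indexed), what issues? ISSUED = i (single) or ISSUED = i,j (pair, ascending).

ISSUED = 5

t=0 i0&i1:st;add ; dual
t=1 i2:sub ; WAW r4
t=2 i3&i4:ld;mul ; dual
t=3 i5:mul ; no-port MUL/MUL
t=4 i6&i7:mulh;ld ; dual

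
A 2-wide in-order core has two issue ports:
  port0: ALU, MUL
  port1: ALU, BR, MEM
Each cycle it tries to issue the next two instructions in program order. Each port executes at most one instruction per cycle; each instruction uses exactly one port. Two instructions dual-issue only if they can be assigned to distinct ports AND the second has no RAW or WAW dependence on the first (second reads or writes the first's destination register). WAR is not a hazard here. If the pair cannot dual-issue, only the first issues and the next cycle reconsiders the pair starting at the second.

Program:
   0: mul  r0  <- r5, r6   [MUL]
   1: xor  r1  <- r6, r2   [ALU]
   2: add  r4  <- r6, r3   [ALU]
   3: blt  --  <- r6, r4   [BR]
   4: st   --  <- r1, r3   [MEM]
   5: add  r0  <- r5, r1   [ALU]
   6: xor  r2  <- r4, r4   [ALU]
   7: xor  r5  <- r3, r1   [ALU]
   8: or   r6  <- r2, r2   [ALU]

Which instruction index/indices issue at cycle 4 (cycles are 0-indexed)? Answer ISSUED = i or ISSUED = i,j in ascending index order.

[0] i0,i1  mul xor  -- pair
[1] i2  add  -- RAW r4
[2] i3  blt  -- no-port BR/MEM
[3] i4,i5  st add  -- pair
[4] i6,i7  xor xor  -- pair
[5] i8  or  -- tail

ISSUED = 6,7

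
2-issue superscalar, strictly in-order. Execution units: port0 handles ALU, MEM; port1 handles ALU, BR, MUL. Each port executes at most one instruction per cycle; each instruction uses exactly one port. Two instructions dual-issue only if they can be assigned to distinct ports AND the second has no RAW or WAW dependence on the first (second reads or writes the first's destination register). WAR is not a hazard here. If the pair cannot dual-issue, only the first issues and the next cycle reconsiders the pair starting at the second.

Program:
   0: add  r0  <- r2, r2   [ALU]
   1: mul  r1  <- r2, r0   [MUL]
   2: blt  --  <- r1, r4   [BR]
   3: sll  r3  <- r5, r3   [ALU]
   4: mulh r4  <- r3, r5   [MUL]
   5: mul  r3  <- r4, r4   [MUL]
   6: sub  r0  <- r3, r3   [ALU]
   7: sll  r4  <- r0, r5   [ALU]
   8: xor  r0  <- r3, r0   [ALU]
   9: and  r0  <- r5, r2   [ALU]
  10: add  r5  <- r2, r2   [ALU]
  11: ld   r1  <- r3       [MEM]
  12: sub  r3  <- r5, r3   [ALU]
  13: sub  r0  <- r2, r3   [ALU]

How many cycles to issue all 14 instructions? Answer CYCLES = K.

t=0 i0:add.ALU ; RAW r0
t=1 i1:mul.MUL ; no-port MUL/BR
t=2 i2&i3:blt.BR+sll.ALU ; pair
t=3 i4:mulh.MUL ; no-port MUL/MUL
t=4 i5:mul.MUL ; RAW r3
t=5 i6:sub.ALU ; RAW r0
t=6 i7&i8:sll.ALU+xor.ALU ; pair
t=7 i9&i10:and.ALU+add.ALU ; pair
t=8 i11&i12:ld.MEM+sub.ALU ; pair
t=9 i13:sub.ALU ; tail

CYCLES = 10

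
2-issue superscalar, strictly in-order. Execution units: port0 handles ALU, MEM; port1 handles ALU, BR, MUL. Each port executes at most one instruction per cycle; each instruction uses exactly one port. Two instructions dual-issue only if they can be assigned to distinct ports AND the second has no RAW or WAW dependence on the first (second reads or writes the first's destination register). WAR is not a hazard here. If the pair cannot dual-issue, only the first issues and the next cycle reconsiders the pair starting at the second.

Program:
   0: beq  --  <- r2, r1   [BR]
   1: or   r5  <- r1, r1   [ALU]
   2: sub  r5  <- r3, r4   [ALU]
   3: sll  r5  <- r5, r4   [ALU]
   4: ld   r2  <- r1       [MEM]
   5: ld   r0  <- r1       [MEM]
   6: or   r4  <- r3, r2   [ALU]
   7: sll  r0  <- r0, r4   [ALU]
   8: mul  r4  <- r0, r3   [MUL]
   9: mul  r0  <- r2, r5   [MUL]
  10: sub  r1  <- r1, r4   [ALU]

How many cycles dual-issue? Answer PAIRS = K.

  cy0 -> i0,i1 (beq;or) 2-wide
  cy1 -> i2 (sub) RAW+WAW r5
  cy2 -> i3,i4 (sll;ld) 2-wide
  cy3 -> i5,i6 (ld;or) 2-wide
  cy4 -> i7 (sll) RAW r0
  cy5 -> i8 (mul) no-port MUL/MUL
  cy6 -> i9,i10 (mul;sub) 2-wide

PAIRS = 4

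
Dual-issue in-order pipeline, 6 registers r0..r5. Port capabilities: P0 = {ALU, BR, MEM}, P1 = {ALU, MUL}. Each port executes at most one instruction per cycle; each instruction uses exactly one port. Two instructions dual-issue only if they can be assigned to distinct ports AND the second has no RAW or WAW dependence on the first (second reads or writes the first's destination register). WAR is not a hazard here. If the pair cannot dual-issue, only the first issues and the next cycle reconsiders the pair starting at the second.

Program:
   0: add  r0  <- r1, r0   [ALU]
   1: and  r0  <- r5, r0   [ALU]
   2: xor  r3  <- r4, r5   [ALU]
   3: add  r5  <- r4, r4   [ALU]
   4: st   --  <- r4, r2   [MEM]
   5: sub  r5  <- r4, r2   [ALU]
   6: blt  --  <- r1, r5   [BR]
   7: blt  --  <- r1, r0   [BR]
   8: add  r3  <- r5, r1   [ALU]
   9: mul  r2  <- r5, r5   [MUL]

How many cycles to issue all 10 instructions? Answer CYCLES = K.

#0 head=0: add.ALU i0 RAW+WAW r0
#1 head=1: and.ALU/xor.ALU i1/i2 2-wide
#2 head=3: add.ALU/st.MEM i3/i4 2-wide
#3 head=5: sub.ALU i5 RAW r5
#4 head=6: blt.BR i6 no-port BR/BR
#5 head=7: blt.BR/add.ALU i7/i8 2-wide
#6 head=9: mul.MUL i9 tail

CYCLES = 7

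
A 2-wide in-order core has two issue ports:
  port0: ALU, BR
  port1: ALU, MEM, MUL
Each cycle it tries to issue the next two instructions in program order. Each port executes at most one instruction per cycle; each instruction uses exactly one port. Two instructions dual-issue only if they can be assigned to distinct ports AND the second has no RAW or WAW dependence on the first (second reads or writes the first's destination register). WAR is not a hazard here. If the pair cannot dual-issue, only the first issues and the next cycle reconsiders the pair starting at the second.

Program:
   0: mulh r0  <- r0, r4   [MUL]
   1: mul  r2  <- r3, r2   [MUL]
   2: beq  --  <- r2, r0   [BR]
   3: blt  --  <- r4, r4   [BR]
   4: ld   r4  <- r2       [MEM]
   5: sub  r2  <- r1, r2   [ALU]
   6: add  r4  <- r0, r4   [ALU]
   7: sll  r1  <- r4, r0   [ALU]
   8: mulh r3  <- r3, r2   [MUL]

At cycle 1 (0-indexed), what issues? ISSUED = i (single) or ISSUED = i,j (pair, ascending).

[0] i0  mulh  -- no-port MUL/MUL
[1] i1  mul  -- RAW r2
[2] i2  beq  -- no-port BR/BR
[3] i3+i4  blt+ld  -- 2-wide
[4] i5+i6  sub+add  -- 2-wide
[5] i7+i8  sll+mulh  -- 2-wide

ISSUED = 1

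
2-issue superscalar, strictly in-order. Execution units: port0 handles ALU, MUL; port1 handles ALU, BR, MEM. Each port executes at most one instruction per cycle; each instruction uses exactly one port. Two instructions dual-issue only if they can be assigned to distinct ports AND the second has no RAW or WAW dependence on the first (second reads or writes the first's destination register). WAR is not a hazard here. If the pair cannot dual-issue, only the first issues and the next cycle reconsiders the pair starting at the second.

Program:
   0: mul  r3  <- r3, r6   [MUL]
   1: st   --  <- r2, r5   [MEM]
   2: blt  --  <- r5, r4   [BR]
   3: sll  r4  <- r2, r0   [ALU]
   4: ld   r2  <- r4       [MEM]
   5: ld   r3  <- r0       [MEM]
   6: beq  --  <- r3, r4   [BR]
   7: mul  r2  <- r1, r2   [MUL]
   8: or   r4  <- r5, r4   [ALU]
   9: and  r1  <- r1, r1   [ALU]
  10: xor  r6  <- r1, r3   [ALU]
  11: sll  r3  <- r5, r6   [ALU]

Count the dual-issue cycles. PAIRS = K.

PAIRS = 4

c0: i0/i1 mul st  pair
c1: i2/i3 blt sll  pair
c2: i4 ld  no-port MEM/MEM
c3: i5 ld  no-port MEM/BR
c4: i6/i7 beq mul  pair
c5: i8/i9 or and  pair
c6: i10 xor  RAW r6
c7: i11 sll  tail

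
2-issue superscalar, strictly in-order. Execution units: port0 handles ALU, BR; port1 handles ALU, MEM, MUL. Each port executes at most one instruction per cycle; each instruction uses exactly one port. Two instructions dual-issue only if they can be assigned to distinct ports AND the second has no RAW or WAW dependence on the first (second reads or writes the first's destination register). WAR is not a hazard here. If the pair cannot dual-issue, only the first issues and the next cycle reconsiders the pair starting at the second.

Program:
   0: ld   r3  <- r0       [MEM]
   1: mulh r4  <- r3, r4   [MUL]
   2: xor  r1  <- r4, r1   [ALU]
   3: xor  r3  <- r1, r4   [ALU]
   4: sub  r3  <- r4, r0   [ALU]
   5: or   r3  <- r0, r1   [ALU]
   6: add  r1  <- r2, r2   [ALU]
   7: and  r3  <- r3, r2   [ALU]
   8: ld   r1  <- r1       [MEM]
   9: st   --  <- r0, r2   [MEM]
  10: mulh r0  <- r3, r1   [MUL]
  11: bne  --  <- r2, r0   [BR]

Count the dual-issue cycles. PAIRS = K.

#0 head=0: ld i0 no-port MEM/MUL
#1 head=1: mulh i1 RAW r4
#2 head=2: xor i2 RAW r1
#3 head=3: xor i3 WAW r3
#4 head=4: sub i4 WAW r3
#5 head=5: or add i5/i6 dual
#6 head=7: and ld i7/i8 dual
#7 head=9: st i9 no-port MEM/MUL
#8 head=10: mulh i10 RAW r0
#9 head=11: bne i11 tail

PAIRS = 2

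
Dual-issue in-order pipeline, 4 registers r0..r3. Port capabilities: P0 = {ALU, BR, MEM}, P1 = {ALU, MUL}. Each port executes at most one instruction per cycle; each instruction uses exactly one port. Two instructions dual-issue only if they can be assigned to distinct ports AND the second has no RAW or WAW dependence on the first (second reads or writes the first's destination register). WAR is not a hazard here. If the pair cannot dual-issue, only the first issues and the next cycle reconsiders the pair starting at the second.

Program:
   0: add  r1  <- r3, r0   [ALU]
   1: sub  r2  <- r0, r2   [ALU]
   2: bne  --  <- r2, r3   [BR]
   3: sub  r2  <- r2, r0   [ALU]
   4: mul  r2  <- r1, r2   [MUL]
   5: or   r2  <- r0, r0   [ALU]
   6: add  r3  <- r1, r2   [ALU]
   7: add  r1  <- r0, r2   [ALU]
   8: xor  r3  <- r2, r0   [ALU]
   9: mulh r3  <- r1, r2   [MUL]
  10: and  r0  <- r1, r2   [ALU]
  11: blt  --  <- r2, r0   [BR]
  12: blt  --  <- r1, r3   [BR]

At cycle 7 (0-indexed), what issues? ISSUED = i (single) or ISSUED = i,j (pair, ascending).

#0 head=0: add;sub i0+i1 dual
#1 head=2: bne;sub i2+i3 dual
#2 head=4: mul i4 WAW r2
#3 head=5: or i5 RAW r2
#4 head=6: add;add i6+i7 dual
#5 head=8: xor i8 WAW r3
#6 head=9: mulh;and i9+i10 dual
#7 head=11: blt i11 no-port BR/BR
#8 head=12: blt i12 tail

ISSUED = 11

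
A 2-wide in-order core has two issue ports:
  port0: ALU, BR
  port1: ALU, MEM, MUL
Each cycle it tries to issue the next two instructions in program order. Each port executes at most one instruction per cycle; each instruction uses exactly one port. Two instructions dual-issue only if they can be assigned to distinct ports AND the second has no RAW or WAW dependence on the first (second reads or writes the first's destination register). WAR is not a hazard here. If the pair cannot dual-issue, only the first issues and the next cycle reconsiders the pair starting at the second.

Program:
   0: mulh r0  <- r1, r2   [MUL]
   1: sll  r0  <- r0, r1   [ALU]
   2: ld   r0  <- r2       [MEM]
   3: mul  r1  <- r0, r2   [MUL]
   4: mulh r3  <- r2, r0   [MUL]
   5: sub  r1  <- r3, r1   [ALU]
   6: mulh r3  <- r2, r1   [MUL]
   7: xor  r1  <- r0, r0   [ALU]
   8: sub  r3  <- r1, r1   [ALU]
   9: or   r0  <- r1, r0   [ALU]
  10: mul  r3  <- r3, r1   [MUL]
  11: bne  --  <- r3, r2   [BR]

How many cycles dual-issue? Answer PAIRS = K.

PAIRS = 2

c0: i0 mulh.MUL  RAW+WAW r0
c1: i1 sll.ALU  WAW r0
c2: i2 ld.MEM  no-port MEM/MUL
c3: i3 mul.MUL  no-port MUL/MUL
c4: i4 mulh.MUL  RAW r3
c5: i5 sub.ALU  RAW r1
c6: i6/i7 mulh.MUL/xor.ALU  2-wide
c7: i8/i9 sub.ALU/or.ALU  2-wide
c8: i10 mul.MUL  RAW r3
c9: i11 bne.BR  tail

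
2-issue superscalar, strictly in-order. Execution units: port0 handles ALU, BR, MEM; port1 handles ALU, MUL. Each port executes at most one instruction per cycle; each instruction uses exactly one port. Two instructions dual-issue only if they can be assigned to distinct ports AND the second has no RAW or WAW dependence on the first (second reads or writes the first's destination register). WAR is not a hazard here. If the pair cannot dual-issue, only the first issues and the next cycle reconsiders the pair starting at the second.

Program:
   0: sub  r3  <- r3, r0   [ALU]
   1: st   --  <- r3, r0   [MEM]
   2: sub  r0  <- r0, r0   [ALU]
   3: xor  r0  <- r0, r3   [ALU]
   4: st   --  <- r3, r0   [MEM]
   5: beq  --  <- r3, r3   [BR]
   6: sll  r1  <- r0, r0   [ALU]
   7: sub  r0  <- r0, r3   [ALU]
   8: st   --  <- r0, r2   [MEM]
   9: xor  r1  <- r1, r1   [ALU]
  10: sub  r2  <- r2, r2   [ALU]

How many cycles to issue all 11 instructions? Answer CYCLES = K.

  cy0 -> i0 (sub) RAW r3
  cy1 -> i1/i2 (st sub) 2-wide
  cy2 -> i3 (xor) RAW r0
  cy3 -> i4 (st) no-port MEM/BR
  cy4 -> i5/i6 (beq sll) 2-wide
  cy5 -> i7 (sub) RAW r0
  cy6 -> i8/i9 (st xor) 2-wide
  cy7 -> i10 (sub) tail

CYCLES = 8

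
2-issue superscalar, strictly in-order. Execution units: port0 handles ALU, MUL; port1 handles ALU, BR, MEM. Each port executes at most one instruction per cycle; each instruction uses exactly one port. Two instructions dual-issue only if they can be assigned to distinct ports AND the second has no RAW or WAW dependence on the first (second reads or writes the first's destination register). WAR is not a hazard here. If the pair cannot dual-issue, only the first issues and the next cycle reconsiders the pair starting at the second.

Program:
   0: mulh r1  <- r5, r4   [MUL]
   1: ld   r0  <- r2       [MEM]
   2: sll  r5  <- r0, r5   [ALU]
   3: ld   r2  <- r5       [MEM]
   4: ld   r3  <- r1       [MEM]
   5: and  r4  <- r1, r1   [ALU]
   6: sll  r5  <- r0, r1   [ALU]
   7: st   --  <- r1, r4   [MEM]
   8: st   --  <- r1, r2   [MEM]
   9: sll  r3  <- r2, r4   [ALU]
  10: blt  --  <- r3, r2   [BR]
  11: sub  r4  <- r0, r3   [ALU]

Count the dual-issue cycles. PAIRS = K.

0. mulh.MUL ld.MEM @i0,i1  | dual
1. sll.ALU @i2  | RAW r5
2. ld.MEM @i3  | no-port MEM/MEM
3. ld.MEM and.ALU @i4,i5  | dual
4. sll.ALU st.MEM @i6,i7  | dual
5. st.MEM sll.ALU @i8,i9  | dual
6. blt.BR sub.ALU @i10,i11  | dual

PAIRS = 5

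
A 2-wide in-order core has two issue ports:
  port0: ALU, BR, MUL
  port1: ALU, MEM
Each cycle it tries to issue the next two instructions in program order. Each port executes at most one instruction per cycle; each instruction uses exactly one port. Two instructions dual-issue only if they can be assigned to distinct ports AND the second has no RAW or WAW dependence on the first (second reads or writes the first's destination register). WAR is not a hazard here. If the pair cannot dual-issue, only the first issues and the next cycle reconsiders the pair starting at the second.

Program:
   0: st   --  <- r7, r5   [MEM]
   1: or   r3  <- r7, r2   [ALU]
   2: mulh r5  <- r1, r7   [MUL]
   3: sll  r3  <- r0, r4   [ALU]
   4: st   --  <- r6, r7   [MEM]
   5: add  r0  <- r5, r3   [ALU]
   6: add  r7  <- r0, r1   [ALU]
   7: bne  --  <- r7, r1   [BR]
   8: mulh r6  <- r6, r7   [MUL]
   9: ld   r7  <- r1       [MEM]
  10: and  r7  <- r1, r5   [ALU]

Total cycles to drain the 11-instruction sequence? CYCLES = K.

[0] i0+i1  st or  -- 2-wide
[1] i2+i3  mulh sll  -- 2-wide
[2] i4+i5  st add  -- 2-wide
[3] i6  add  -- RAW r7
[4] i7  bne  -- no-port BR/MUL
[5] i8+i9  mulh ld  -- 2-wide
[6] i10  and  -- tail

CYCLES = 7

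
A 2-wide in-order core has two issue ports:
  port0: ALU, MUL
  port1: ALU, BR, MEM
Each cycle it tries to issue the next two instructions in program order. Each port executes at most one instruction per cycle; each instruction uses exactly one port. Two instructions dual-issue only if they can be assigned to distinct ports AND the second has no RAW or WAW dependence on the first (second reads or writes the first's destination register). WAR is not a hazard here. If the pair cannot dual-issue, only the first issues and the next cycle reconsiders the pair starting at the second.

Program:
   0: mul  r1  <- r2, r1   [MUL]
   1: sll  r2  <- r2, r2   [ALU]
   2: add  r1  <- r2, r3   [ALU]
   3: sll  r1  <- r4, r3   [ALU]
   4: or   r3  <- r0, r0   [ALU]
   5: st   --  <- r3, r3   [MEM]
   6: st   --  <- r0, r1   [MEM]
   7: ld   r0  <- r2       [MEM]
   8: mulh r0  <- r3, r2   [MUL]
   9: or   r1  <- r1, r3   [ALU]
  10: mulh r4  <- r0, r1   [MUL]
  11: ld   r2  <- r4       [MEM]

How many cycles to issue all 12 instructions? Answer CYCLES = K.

  cy0 -> i0+i1 (mul.MUL;sll.ALU) dual
  cy1 -> i2 (add.ALU) WAW r1
  cy2 -> i3+i4 (sll.ALU;or.ALU) dual
  cy3 -> i5 (st.MEM) no-port MEM/MEM
  cy4 -> i6 (st.MEM) no-port MEM/MEM
  cy5 -> i7 (ld.MEM) WAW r0
  cy6 -> i8+i9 (mulh.MUL;or.ALU) dual
  cy7 -> i10 (mulh.MUL) RAW r4
  cy8 -> i11 (ld.MEM) tail

CYCLES = 9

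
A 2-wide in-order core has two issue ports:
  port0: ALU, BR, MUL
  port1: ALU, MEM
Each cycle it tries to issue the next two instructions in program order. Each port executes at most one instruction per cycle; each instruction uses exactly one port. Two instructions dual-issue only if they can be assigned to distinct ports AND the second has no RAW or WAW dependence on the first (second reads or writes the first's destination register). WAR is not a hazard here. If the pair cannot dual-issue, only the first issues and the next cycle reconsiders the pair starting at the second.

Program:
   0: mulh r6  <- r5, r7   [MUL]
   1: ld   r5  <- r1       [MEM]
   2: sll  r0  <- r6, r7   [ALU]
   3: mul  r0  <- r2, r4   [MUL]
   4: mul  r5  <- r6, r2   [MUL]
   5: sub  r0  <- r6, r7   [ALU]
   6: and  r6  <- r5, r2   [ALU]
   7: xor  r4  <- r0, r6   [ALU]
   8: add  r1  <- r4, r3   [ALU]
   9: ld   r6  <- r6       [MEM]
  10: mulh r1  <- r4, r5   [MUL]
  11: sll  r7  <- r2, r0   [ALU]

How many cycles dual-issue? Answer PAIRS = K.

PAIRS = 4

#0 head=0: mulh+ld i0,i1 dual
#1 head=2: sll i2 WAW r0
#2 head=3: mul i3 no-port MUL/MUL
#3 head=4: mul+sub i4,i5 dual
#4 head=6: and i6 RAW r6
#5 head=7: xor i7 RAW r4
#6 head=8: add+ld i8,i9 dual
#7 head=10: mulh+sll i10,i11 dual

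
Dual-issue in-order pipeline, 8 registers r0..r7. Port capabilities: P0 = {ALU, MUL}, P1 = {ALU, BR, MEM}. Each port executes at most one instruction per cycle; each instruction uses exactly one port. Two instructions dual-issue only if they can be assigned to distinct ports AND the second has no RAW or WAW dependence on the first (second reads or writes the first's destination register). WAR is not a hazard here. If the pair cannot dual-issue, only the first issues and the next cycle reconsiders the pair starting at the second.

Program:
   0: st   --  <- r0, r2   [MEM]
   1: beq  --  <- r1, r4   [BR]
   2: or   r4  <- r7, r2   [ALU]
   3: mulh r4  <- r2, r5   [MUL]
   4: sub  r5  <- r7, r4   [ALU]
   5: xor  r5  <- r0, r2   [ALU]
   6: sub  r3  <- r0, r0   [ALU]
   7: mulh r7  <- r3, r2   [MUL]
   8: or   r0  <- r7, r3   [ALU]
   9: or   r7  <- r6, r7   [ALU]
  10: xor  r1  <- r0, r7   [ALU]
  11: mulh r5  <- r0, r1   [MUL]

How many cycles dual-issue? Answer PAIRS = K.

PAIRS = 3

#0 head=0: st i0 no-port MEM/BR
#1 head=1: beq/or i1/i2 2-wide
#2 head=3: mulh i3 RAW r4
#3 head=4: sub i4 WAW r5
#4 head=5: xor/sub i5/i6 2-wide
#5 head=7: mulh i7 RAW r7
#6 head=8: or/or i8/i9 2-wide
#7 head=10: xor i10 RAW r1
#8 head=11: mulh i11 tail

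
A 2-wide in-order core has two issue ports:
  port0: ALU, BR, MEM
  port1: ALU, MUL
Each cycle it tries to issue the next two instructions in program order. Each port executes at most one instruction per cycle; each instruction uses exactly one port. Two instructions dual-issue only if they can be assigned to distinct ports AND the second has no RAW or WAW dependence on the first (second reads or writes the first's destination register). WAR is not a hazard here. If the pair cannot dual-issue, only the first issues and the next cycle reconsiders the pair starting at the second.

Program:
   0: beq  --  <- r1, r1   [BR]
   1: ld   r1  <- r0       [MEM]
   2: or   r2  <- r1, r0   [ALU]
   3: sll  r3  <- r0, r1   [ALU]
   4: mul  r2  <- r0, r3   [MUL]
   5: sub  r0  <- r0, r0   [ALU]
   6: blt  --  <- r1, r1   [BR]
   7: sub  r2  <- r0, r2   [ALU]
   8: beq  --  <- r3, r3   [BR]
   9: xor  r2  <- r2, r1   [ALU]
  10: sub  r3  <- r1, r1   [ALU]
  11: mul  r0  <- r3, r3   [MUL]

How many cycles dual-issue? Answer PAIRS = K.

  cy0 -> i0 (beq.BR) no-port BR/MEM
  cy1 -> i1 (ld.MEM) RAW r1
  cy2 -> i2&i3 (or.ALU sll.ALU) 2-wide
  cy3 -> i4&i5 (mul.MUL sub.ALU) 2-wide
  cy4 -> i6&i7 (blt.BR sub.ALU) 2-wide
  cy5 -> i8&i9 (beq.BR xor.ALU) 2-wide
  cy6 -> i10 (sub.ALU) RAW r3
  cy7 -> i11 (mul.MUL) tail

PAIRS = 4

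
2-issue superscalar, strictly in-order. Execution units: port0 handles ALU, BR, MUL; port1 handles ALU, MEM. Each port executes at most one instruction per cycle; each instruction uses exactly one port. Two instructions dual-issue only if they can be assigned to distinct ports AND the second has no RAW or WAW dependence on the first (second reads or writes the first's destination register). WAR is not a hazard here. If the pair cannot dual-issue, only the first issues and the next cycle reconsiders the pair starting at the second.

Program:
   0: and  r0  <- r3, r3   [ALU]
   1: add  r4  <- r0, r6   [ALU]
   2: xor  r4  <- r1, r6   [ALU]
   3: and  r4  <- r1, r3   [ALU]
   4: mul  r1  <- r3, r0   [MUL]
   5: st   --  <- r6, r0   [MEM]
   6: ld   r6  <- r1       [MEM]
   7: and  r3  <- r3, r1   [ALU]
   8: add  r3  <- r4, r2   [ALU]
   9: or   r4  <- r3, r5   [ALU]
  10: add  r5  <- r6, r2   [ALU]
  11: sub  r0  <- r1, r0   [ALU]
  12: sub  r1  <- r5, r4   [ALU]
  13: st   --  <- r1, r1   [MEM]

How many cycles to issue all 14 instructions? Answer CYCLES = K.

#0 head=0: and.ALU i0 RAW r0
#1 head=1: add.ALU i1 WAW r4
#2 head=2: xor.ALU i2 WAW r4
#3 head=3: and.ALU+mul.MUL i3/i4 2-wide
#4 head=5: st.MEM i5 no-port MEM/MEM
#5 head=6: ld.MEM+and.ALU i6/i7 2-wide
#6 head=8: add.ALU i8 RAW r3
#7 head=9: or.ALU+add.ALU i9/i10 2-wide
#8 head=11: sub.ALU+sub.ALU i11/i12 2-wide
#9 head=13: st.MEM i13 tail

CYCLES = 10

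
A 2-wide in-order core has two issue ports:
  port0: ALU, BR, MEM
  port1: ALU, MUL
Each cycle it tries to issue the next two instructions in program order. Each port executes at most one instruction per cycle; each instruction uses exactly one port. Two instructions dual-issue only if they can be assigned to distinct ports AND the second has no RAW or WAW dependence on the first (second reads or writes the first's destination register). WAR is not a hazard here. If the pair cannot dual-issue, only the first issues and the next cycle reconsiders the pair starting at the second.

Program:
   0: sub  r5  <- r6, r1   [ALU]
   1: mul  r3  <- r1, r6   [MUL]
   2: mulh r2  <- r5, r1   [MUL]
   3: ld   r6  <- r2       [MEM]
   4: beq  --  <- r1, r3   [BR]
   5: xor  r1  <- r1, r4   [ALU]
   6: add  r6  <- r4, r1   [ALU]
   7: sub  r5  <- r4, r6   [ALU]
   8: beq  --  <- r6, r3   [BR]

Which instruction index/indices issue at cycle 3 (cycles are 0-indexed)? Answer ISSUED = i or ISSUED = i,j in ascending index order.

ISSUED = 4,5

0. sub.ALU;mul.MUL @i0/i1  | pair
1. mulh.MUL @i2  | RAW r2
2. ld.MEM @i3  | no-port MEM/BR
3. beq.BR;xor.ALU @i4/i5  | pair
4. add.ALU @i6  | RAW r6
5. sub.ALU;beq.BR @i7/i8  | pair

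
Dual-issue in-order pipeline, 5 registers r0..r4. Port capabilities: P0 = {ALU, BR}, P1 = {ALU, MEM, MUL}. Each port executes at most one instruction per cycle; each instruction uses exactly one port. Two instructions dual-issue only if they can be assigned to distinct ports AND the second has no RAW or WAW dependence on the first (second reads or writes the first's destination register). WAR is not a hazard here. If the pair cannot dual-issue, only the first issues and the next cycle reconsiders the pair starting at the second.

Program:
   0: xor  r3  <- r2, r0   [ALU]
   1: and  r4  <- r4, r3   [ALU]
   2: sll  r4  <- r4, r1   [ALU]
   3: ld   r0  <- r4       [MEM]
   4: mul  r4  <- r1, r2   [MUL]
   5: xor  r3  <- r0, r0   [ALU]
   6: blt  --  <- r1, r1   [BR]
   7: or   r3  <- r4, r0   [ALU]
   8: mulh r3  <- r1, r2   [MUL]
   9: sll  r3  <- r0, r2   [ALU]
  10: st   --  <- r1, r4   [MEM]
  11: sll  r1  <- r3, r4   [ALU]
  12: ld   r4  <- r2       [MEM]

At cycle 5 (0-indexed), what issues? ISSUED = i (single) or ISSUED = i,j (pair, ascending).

c0: i0 xor  RAW r3
c1: i1 and  RAW+WAW r4
c2: i2 sll  RAW r4
c3: i3 ld  no-port MEM/MUL
c4: i4,i5 mul;xor  2-wide
c5: i6,i7 blt;or  2-wide
c6: i8 mulh  WAW r3
c7: i9,i10 sll;st  2-wide
c8: i11,i12 sll;ld  2-wide

ISSUED = 6,7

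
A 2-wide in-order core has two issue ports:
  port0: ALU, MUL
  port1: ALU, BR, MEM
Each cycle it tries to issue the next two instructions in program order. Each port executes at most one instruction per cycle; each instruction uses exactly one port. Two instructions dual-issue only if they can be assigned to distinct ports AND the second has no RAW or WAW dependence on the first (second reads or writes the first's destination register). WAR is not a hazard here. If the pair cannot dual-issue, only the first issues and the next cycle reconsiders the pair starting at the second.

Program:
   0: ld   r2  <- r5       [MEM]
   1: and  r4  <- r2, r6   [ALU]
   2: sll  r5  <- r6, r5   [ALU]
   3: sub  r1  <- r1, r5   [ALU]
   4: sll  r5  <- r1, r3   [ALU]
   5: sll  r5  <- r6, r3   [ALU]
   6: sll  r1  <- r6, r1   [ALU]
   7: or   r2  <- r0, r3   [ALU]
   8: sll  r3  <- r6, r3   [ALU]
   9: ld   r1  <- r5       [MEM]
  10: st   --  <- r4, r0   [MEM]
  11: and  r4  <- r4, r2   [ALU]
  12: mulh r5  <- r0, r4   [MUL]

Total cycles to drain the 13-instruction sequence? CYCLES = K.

CYCLES = 9

#0 head=0: ld i0 RAW r2
#1 head=1: and;sll i1,i2 2-wide
#2 head=3: sub i3 RAW r1
#3 head=4: sll i4 WAW r5
#4 head=5: sll;sll i5,i6 2-wide
#5 head=7: or;sll i7,i8 2-wide
#6 head=9: ld i9 no-port MEM/MEM
#7 head=10: st;and i10,i11 2-wide
#8 head=12: mulh i12 tail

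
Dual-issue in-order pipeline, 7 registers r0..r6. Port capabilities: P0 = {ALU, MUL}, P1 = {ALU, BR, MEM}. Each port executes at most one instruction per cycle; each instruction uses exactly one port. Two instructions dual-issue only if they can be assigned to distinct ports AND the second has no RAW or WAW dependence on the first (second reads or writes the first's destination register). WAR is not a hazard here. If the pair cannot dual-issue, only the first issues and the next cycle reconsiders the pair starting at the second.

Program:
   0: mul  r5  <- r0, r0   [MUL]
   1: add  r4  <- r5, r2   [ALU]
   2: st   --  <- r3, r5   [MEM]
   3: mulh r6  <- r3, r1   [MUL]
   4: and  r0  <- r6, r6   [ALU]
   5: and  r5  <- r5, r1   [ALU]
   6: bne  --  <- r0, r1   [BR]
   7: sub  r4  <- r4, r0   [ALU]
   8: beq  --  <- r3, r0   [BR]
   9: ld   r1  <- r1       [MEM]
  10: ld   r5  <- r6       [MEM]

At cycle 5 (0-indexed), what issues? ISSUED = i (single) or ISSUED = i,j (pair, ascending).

t=0 i0:mul ; RAW r5
t=1 i1+i2:add st ; 2-wide
t=2 i3:mulh ; RAW r6
t=3 i4+i5:and and ; 2-wide
t=4 i6+i7:bne sub ; 2-wide
t=5 i8:beq ; no-port BR/MEM
t=6 i9:ld ; no-port MEM/MEM
t=7 i10:ld ; tail

ISSUED = 8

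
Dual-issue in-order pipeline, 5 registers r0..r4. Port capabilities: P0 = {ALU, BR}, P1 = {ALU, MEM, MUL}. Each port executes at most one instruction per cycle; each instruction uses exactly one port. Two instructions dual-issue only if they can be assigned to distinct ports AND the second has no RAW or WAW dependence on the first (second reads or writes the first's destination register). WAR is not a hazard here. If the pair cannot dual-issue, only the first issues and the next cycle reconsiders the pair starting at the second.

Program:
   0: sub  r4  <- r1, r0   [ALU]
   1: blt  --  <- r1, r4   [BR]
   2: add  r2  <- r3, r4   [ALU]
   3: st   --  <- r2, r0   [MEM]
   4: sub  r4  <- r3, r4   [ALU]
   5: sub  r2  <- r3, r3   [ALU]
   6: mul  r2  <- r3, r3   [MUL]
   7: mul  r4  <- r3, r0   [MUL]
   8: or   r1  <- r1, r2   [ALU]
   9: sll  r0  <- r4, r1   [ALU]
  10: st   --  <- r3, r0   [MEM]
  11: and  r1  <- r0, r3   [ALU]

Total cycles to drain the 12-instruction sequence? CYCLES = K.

CYCLES = 8

  cy0 -> i0 (sub) RAW r4
  cy1 -> i1+i2 (blt add) 2-wide
  cy2 -> i3+i4 (st sub) 2-wide
  cy3 -> i5 (sub) WAW r2
  cy4 -> i6 (mul) no-port MUL/MUL
  cy5 -> i7+i8 (mul or) 2-wide
  cy6 -> i9 (sll) RAW r0
  cy7 -> i10+i11 (st and) 2-wide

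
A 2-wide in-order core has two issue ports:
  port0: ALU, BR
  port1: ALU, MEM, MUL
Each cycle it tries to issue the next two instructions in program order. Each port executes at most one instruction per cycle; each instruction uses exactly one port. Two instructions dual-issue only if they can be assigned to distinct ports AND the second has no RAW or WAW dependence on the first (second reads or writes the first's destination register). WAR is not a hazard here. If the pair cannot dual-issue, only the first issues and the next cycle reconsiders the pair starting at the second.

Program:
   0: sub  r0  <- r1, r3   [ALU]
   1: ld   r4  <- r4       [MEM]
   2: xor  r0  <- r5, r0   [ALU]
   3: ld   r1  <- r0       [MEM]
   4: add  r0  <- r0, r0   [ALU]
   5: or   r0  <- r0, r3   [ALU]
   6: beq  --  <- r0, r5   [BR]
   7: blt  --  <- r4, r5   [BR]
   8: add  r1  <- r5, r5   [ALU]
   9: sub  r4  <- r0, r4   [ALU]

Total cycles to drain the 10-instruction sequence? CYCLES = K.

  cy0 -> i0,i1 (sub.ALU ld.MEM) 2-wide
  cy1 -> i2 (xor.ALU) RAW r0
  cy2 -> i3,i4 (ld.MEM add.ALU) 2-wide
  cy3 -> i5 (or.ALU) RAW r0
  cy4 -> i6 (beq.BR) no-port BR/BR
  cy5 -> i7,i8 (blt.BR add.ALU) 2-wide
  cy6 -> i9 (sub.ALU) tail

CYCLES = 7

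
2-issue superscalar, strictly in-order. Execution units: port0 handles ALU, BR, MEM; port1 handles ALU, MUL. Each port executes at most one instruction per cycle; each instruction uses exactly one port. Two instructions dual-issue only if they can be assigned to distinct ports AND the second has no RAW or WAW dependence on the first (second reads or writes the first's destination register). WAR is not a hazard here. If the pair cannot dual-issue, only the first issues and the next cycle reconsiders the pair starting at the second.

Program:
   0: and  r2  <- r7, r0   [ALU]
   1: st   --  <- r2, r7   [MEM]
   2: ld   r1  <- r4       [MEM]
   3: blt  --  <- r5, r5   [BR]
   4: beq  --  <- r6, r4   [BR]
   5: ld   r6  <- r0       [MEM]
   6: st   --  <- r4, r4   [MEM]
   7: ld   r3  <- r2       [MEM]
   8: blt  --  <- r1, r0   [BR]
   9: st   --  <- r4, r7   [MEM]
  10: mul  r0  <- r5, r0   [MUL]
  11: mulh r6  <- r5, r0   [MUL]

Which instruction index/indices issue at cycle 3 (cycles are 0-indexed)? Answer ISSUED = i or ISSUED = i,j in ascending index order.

#0 head=0: and.ALU i0 RAW r2
#1 head=1: st.MEM i1 no-port MEM/MEM
#2 head=2: ld.MEM i2 no-port MEM/BR
#3 head=3: blt.BR i3 no-port BR/BR
#4 head=4: beq.BR i4 no-port BR/MEM
#5 head=5: ld.MEM i5 no-port MEM/MEM
#6 head=6: st.MEM i6 no-port MEM/MEM
#7 head=7: ld.MEM i7 no-port MEM/BR
#8 head=8: blt.BR i8 no-port BR/MEM
#9 head=9: st.MEM+mul.MUL i9/i10 pair
#10 head=11: mulh.MUL i11 tail

ISSUED = 3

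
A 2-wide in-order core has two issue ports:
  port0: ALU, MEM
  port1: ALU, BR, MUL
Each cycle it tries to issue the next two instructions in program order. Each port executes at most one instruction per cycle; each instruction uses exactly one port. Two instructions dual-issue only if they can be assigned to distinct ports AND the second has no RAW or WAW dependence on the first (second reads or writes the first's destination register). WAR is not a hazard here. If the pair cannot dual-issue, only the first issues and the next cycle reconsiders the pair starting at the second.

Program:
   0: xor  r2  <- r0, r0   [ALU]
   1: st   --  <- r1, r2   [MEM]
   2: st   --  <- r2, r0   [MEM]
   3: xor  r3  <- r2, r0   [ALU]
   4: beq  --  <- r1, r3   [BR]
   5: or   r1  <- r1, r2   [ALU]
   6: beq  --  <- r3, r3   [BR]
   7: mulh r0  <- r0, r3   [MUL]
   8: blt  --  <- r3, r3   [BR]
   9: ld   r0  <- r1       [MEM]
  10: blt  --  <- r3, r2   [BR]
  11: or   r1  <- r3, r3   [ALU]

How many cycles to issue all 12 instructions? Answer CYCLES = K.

c0: i0 xor.ALU  RAW r2
c1: i1 st.MEM  no-port MEM/MEM
c2: i2/i3 st.MEM+xor.ALU  dual
c3: i4/i5 beq.BR+or.ALU  dual
c4: i6 beq.BR  no-port BR/MUL
c5: i7 mulh.MUL  no-port MUL/BR
c6: i8/i9 blt.BR+ld.MEM  dual
c7: i10/i11 blt.BR+or.ALU  dual

CYCLES = 8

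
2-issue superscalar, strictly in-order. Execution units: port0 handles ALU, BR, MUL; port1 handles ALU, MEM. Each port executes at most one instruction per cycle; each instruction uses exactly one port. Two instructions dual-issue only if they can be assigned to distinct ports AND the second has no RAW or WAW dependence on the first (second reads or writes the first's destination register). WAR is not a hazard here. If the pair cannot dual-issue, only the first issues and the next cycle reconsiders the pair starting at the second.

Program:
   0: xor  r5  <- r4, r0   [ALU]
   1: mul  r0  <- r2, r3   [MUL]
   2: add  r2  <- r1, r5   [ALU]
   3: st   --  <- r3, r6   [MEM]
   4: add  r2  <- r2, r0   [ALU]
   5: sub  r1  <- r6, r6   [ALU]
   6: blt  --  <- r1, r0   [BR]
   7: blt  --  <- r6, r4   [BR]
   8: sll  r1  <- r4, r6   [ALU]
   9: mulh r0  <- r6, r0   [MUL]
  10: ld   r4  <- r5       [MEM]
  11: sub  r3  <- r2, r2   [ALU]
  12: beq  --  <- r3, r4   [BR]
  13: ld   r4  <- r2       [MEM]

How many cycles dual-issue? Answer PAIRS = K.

  cy0 -> i0,i1 (xor/mul) dual
  cy1 -> i2,i3 (add/st) dual
  cy2 -> i4,i5 (add/sub) dual
  cy3 -> i6 (blt) no-port BR/BR
  cy4 -> i7,i8 (blt/sll) dual
  cy5 -> i9,i10 (mulh/ld) dual
  cy6 -> i11 (sub) RAW r3
  cy7 -> i12,i13 (beq/ld) dual

PAIRS = 6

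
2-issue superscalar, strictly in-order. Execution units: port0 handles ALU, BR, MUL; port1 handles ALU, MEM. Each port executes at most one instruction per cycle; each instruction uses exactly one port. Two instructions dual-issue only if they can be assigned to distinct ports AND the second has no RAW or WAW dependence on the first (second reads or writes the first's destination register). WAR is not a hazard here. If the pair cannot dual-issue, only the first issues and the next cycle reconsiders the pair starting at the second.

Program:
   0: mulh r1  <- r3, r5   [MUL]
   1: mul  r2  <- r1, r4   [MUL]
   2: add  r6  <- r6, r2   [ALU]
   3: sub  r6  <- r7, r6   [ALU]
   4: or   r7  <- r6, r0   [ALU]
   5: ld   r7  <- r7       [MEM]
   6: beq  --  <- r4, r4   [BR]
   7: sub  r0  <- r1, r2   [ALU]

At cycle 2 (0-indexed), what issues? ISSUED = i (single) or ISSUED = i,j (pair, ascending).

ISSUED = 2

t=0 i0:mulh.MUL ; no-port MUL/MUL
t=1 i1:mul.MUL ; RAW r2
t=2 i2:add.ALU ; RAW+WAW r6
t=3 i3:sub.ALU ; RAW r6
t=4 i4:or.ALU ; RAW+WAW r7
t=5 i5+i6:ld.MEM;beq.BR ; dual
t=6 i7:sub.ALU ; tail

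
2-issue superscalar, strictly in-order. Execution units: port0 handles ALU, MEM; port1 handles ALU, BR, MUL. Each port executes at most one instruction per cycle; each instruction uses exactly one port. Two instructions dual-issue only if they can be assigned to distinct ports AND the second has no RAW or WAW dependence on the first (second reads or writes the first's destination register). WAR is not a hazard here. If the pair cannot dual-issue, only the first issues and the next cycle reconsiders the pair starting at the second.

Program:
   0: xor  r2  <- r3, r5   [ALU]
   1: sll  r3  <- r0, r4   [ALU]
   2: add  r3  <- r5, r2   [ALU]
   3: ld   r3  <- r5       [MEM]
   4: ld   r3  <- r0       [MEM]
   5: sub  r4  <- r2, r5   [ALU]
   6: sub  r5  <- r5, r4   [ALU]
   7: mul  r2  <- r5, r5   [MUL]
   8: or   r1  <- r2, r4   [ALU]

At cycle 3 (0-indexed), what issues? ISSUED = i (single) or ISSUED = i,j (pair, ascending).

ISSUED = 4,5

[0] i0,i1  xor+sll  -- dual
[1] i2  add  -- WAW r3
[2] i3  ld  -- no-port MEM/MEM
[3] i4,i5  ld+sub  -- dual
[4] i6  sub  -- RAW r5
[5] i7  mul  -- RAW r2
[6] i8  or  -- tail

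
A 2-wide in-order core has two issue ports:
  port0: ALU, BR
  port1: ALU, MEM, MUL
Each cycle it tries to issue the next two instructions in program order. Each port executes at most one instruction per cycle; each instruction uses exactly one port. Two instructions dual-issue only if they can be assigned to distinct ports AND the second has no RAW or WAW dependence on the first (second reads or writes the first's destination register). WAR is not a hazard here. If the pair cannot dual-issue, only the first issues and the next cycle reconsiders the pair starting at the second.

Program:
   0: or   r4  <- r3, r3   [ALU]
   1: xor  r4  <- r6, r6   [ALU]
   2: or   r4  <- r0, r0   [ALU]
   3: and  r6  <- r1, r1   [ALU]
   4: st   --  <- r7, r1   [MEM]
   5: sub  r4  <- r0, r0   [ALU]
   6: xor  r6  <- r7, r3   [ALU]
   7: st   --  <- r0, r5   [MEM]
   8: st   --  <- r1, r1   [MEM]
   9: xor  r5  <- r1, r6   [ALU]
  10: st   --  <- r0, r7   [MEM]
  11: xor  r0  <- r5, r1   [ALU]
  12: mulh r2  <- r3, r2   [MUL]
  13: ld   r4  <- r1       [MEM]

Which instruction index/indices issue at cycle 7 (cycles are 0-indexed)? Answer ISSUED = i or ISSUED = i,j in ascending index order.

  cy0 -> i0 (or.ALU) WAW r4
  cy1 -> i1 (xor.ALU) WAW r4
  cy2 -> i2,i3 (or.ALU+and.ALU) dual
  cy3 -> i4,i5 (st.MEM+sub.ALU) dual
  cy4 -> i6,i7 (xor.ALU+st.MEM) dual
  cy5 -> i8,i9 (st.MEM+xor.ALU) dual
  cy6 -> i10,i11 (st.MEM+xor.ALU) dual
  cy7 -> i12 (mulh.MUL) no-port MUL/MEM
  cy8 -> i13 (ld.MEM) tail

ISSUED = 12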